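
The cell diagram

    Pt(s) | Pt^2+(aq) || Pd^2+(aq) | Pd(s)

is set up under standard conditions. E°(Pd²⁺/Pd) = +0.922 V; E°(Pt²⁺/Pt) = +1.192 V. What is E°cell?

−0.270 V

By convention the left-hand electrode in cell notation is the anode (oxidation) and the right-hand electrode is the cathode (reduction).
E°cell = E°(right) − E°(left) = +0.922 − (+1.192) = −0.270 V.
The negative sign shows that, as written, the cell would require an external voltage to drive the reaction.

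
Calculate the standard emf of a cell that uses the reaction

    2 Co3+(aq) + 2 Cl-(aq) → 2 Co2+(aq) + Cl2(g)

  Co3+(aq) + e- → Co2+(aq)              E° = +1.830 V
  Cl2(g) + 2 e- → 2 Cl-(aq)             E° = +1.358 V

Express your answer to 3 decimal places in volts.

In the reaction as written, Co3+(aq) is reduced (cathode) and Cl2(g) is produced by oxidation at the anode.
E°cell = E°(cathode) − E°(anode) = +1.830 − (+1.358) = +0.472 V.

+0.472 V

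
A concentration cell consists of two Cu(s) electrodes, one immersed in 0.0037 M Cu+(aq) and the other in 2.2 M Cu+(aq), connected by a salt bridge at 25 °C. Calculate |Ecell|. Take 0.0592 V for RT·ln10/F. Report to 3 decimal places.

0.164 V

For a concentration cell E°cell = 0, since both electrodes use the same couple.
The compartment with the higher Cu+(aq) concentration (2.2 M) acts as the cathode; ions are reduced there and produced at the dilute (0.0037 M) anode.
With n = 1, Ecell = −(0.0592/1)·log([dilute]/[conc]) = −(0.0592/1)·log(0.0037/2.2) = +0.164 V.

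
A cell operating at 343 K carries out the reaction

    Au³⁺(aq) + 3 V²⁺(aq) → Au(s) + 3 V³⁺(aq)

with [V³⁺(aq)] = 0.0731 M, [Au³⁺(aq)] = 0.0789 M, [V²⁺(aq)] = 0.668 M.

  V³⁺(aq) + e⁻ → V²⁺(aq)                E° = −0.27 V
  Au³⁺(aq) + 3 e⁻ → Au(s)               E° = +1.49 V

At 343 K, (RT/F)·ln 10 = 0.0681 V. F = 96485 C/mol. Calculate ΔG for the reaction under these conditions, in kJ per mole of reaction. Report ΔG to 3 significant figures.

The standard cell potential is +1.49 − (−0.27) = +1.76 V, with n = 3 electrons in the balanced equation.
Here Q = [V³⁺(aq)]^3 / ([Au³⁺(aq)]·[V²⁺(aq)]^3) = 0.0166 (log Q = −1.780), giving E = +1.76 − (0.0681/3)·(−1.780) = +1.8004 V.
Then ΔG = −nFE = −3 × 96485 × +1.8004 J/mol = −521 kJ/mol.

−521 kJ/mol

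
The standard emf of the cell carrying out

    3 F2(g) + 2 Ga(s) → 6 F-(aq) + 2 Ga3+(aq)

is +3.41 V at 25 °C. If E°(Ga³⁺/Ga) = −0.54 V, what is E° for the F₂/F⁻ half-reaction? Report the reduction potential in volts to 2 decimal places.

+2.87 V

In the reaction as written the F₂/F⁻ couple is reduced (cathode) and Ga³⁺/Ga is oxidized (anode), so E°cell = E°(F₂/F⁻) − E°(Ga³⁺/Ga).
E°(F₂/F⁻) = E°cell + E°(anode) = +3.41 + (−0.54) = +2.87 V.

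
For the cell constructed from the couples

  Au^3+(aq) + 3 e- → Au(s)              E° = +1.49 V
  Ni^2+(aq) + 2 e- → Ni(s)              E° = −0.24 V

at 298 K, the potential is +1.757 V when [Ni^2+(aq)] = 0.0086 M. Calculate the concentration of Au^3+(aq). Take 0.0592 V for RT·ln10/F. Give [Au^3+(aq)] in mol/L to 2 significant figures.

Au³⁺/Au is the cathode (higher E°); E°cell = +1.49 − (−0.24) = +1.73 V with n = 6.
From the Nernst equation, log Q = n(E° − E)/0.0592 = 6·(+1.73 − (+1.757))/0.0592 = −2.736.
Balancing electrons gives 2 Au^3+(aq) + 3 Ni(s) → 2 Au(s) + 3 Ni^2+(aq); thus Q = [Ni^2+(aq)]^3 / [Au^3+(aq)]^2.
Solving for the unknown gives log [Au^3+(aq)] = −1.730, so [Au^3+(aq)] ≈ 0.019 M.

0.019 M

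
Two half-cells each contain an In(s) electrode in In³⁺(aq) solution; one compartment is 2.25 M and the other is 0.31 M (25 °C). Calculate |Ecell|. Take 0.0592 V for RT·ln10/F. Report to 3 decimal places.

0.017 V

For a concentration cell E°cell = 0, since both electrodes use the same couple.
The compartment with the higher In³⁺(aq) concentration (2.25 M) acts as the cathode; ions are reduced there and produced at the dilute (0.31 M) anode.
With n = 3, Ecell = −(0.0592/3)·log([dilute]/[conc]) = −(0.0592/3)·log(0.31/2.25) = +0.017 V.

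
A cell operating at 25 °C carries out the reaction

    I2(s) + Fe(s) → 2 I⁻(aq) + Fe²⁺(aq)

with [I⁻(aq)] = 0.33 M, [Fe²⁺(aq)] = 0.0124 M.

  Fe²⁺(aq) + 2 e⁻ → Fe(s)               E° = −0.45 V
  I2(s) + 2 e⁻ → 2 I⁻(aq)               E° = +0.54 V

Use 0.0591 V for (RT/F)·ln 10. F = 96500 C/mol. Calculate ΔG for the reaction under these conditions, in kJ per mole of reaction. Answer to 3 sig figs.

−207 kJ/mol

With I₂/I⁻ reduced at the cathode, E°cell = +0.54 − (−0.45) = +0.99 V and n = 2.
The reaction quotient is [I⁻(aq)]^2·[Fe²⁺(aq)] = 0.00135; by Nernst, E = +0.99 − (0.0591/2)(−2.870) = +1.0748 V.
Finally ΔG = −nFE = −(2)(96500 C/mol)(+1.0748 V) = −207 kJ/mol.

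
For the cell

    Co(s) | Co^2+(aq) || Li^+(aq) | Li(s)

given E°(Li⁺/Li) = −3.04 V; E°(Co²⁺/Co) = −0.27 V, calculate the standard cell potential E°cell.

−2.77 V

By convention the left-hand electrode in cell notation is the anode (oxidation) and the right-hand electrode is the cathode (reduction).
E°cell = E°(right) − E°(left) = −3.04 − (−0.27) = −2.77 V.
The negative sign shows that, as written, the cell would require an external voltage to drive the reaction.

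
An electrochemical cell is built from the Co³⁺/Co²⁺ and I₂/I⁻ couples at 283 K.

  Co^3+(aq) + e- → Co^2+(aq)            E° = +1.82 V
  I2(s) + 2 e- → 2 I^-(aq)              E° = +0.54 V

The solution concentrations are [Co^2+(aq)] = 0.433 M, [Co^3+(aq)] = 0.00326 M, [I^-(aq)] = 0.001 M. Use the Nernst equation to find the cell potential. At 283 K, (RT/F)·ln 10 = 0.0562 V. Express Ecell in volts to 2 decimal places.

+0.99 V

Since E°(Co³⁺/Co²⁺) > E°(I₂/I⁻), Co³⁺/Co²⁺ serves as the cathode.
E°cell = E°cat − E°an = +1.82 − (+0.54) = +1.28 V; n = 2.
The balanced reaction is 2 Co^3+(aq) + 2 I^-(aq) → 2 Co^2+(aq) + I2(s), so Q = [Co^2+(aq)]^2 / ([Co^3+(aq)]^2·[I^-(aq)]^2) = 1.76×10^10 and log Q = 10.247.
By the Nernst equation, E = +1.28 − (0.0562/2)·(10.247) = +0.99 V.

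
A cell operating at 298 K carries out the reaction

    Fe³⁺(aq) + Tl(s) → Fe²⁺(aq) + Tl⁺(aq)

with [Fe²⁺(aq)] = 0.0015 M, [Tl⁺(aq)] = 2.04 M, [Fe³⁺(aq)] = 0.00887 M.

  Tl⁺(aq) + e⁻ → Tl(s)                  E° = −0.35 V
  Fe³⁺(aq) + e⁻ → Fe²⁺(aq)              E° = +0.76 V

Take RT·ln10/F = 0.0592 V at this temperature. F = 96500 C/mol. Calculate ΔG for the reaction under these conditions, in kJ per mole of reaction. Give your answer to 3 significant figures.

−110 kJ/mol

E°cell = +0.76 − (−0.35) = +1.11 V; the balanced reaction transfers n = 1 electron.
The reaction quotient is ([Fe²⁺(aq)]·[Tl⁺(aq)]) / [Fe³⁺(aq)] = 0.345; by Nernst, E = +1.11 − (0.0592/1)(−0.462) = +1.1374 V.
ΔG = −nFE = −(1)(96500)(+1.1374) J/mol = −110 kJ/mol.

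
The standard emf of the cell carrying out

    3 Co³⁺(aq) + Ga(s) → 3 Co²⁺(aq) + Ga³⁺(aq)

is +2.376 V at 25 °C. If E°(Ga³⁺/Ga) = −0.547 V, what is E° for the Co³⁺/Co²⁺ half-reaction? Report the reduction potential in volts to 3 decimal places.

+1.829 V

In the reaction as written the Co³⁺/Co²⁺ couple is reduced (cathode) and Ga³⁺/Ga is oxidized (anode), so E°cell = E°(Co³⁺/Co²⁺) − E°(Ga³⁺/Ga).
E°(Co³⁺/Co²⁺) = E°cell + E°(anode) = +2.376 + (−0.547) = +1.829 V.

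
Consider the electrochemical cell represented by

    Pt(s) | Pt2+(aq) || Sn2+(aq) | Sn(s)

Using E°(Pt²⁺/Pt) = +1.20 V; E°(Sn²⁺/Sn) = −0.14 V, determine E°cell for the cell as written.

By convention the left-hand electrode in cell notation is the anode (oxidation) and the right-hand electrode is the cathode (reduction).
E°cell = E°(right) − E°(left) = −0.14 − (+1.20) = −1.34 V.
The negative sign shows that, as written, the cell would require an external voltage to drive the reaction.

−1.34 V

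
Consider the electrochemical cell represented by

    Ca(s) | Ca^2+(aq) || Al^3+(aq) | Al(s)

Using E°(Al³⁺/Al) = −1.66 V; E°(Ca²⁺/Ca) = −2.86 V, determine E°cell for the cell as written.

+1.20 V

By convention the left-hand electrode in cell notation is the anode (oxidation) and the right-hand electrode is the cathode (reduction).
E°cell = E°(right) − E°(left) = −1.66 − (−2.86) = +1.20 V.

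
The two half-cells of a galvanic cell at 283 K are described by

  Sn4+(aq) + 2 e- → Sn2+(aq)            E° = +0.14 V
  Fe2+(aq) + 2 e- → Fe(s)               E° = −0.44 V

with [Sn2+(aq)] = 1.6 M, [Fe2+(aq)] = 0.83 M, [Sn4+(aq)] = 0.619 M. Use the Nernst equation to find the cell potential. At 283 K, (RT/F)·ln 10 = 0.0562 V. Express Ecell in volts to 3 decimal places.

+0.571 V

The Sn⁴⁺/Sn²⁺ couple has the more positive E°, so it is the cathode; Fe²⁺/Fe is the anode.
The standard potential is +0.14 − (−0.44) = +0.58 V and the balanced reaction transfers n = 2 electrons.
Balancing gives Sn4+(aq) + Fe(s) → Sn2+(aq) + Fe2+(aq); hence Q = ([Sn2+(aq)]·[Fe2+(aq)]) / [Sn4+(aq)] = 2.15 (log Q = 0.332).
By the Nernst equation, E = +0.58 − (0.0562/2)·(0.332) = +0.571 V.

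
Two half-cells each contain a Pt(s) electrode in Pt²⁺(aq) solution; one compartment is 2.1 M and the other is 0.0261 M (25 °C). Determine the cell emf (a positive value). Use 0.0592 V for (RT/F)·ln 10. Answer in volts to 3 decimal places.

For a concentration cell E°cell = 0, since both electrodes use the same couple.
The compartment with the higher Pt²⁺(aq) concentration (2.1 M) acts as the cathode; ions are reduced there and produced at the dilute (0.0261 M) anode.
With n = 2, Ecell = −(0.0592/2)·log([dilute]/[conc]) = −(0.0592/2)·log(0.0261/2.1) = +0.056 V.

0.056 V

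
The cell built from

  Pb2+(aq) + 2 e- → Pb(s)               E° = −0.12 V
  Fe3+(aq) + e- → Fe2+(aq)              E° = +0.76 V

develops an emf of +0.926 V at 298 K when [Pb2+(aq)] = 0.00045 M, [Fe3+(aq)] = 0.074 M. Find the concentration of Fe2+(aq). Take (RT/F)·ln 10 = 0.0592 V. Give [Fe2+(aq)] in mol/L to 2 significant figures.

0.58 M

The Fe³⁺/Fe²⁺ couple has the larger reduction potential, so it is the cathode: E°cell = +0.76 − (−0.12) = +0.88 V and n = 2.
Rearranging E = E° − (0.0592/n)·log Q gives log Q = 2(+0.88 − (+0.926))/0.0592 = −1.554.
For 2 Fe3+(aq) + Pb(s) → 2 Fe2+(aq) + Pb2+(aq), the reaction quotient is Q = ([Fe2+(aq)]^2·[Pb2+(aq)]) / [Fe3+(aq)]^2.
Isolating [Fe2+(aq)] in Q = 10^{−1.554} yields log [Fe2+(aq)] = −0.234, i.e. 0.58 M.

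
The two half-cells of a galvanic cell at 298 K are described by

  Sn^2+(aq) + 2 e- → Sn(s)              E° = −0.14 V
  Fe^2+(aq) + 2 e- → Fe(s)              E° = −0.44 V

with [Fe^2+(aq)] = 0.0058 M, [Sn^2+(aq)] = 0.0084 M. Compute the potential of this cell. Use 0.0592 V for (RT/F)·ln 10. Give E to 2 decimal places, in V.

The Sn²⁺/Sn couple has the more positive E°, so it is the cathode; Fe²⁺/Fe is the anode.
The standard potential is −0.14 − (−0.44) = +0.30 V and the balanced reaction transfers n = 2 electrons.
For the overall reaction Sn^2+(aq) + Fe(s) → Sn(s) + Fe^2+(aq), Q = [Fe^2+(aq)] / [Sn^2+(aq)] = 0.69, giving log Q = −0.161.
Applying E = E° − (RT ln10/nF)·log Q gives +0.30 − (0.0592/2)(−0.161) = +0.30 V.

+0.30 V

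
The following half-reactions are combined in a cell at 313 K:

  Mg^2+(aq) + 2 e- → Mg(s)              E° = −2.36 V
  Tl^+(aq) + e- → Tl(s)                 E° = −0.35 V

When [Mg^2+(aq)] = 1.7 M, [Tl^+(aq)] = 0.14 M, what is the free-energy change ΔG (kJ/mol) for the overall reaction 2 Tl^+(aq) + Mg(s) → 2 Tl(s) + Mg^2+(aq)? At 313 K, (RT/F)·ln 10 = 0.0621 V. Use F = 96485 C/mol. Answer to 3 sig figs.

The standard cell potential is −0.35 − (−2.36) = +2.01 V, with n = 2 electrons in the balanced equation.
Here Q = [Mg^2+(aq)] / [Tl^+(aq)]^2 = 86.7 (log Q = 1.938), giving E = +2.01 − (0.0621/2)·(1.938) = +1.9498 V.
ΔG = −nFE = −(2)(96485)(+1.9498) J/mol = −376 kJ/mol.

−376 kJ/mol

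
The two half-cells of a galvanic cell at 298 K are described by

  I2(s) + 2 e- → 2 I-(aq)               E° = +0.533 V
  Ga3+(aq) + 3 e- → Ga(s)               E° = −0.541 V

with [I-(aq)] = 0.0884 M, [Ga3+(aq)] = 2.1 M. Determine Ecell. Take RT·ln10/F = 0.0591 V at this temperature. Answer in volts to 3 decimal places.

I₂/I⁻ is reduced (cathode, E° = +0.533 V) and Ga³⁺/Ga is oxidized (anode).
E°cell = E°cat − E°an = +0.533 − (−0.541) = +1.074 V; n = 6.
Balancing gives 3 I2(s) + 2 Ga(s) → 6 I-(aq) + 2 Ga3+(aq); hence Q = [I-(aq)]^6·[Ga3+(aq)]^2 = 2.1×10^−6 (log Q = −5.677).
Applying E = E° − (RT ln10/nF)·log Q gives +1.074 − (0.0591/6)(−5.677) = +1.130 V.

+1.130 V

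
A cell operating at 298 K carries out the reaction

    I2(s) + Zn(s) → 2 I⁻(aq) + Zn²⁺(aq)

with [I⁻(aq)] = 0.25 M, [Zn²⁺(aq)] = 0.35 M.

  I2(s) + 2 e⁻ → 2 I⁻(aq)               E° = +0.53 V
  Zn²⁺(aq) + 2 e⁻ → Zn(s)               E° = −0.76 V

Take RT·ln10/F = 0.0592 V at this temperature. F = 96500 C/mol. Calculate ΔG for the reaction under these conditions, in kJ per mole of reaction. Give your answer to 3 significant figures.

E°cell = +0.53 − (−0.76) = +1.29 V; the balanced reaction transfers n = 2 electrons.
Q = [I⁻(aq)]^2·[Zn²⁺(aq)] = 0.0219, so log Q = −1.660 and E = +1.29 − (0.0592/2)(−1.660) = +1.3391 V.
Finally ΔG = −nFE = −(2)(96500 C/mol)(+1.3391 V) = −258 kJ/mol.

−258 kJ/mol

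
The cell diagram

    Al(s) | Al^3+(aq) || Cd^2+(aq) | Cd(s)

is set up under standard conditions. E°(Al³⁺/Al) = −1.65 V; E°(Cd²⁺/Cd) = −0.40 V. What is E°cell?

+1.25 V

By convention the left-hand electrode in cell notation is the anode (oxidation) and the right-hand electrode is the cathode (reduction).
E°cell = E°(right) − E°(left) = −0.40 − (−1.65) = +1.25 V.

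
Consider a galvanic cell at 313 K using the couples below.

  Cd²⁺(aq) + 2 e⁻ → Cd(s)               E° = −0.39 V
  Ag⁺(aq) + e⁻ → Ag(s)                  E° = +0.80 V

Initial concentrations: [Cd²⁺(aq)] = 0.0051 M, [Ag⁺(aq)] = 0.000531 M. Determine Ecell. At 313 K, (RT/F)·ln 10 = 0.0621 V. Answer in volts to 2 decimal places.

Ag⁺/Ag is reduced (cathode, E° = +0.80 V) and Cd²⁺/Cd is oxidized (anode).
The standard potential is +0.80 − (−0.39) = +1.19 V and the balanced reaction transfers n = 2 electrons.
For the overall reaction 2 Ag⁺(aq) + Cd(s) → 2 Ag(s) + Cd²⁺(aq), Q = [Cd²⁺(aq)] / [Ag⁺(aq)]^2 = 1.81×10^4, giving log Q = 4.257.
E = E° − (0.0621/n)·log Q = +1.19 − (0.0621/2)(4.257) = +1.06 V.

+1.06 V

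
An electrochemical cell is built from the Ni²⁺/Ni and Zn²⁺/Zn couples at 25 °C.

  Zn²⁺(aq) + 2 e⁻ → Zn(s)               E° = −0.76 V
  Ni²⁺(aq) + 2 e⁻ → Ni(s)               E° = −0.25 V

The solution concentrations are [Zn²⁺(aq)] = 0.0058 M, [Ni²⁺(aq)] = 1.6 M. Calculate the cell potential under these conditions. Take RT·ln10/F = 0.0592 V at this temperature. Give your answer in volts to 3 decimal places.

+0.582 V

The Ni²⁺/Ni couple has the more positive E°, so it is the cathode; Zn²⁺/Zn is the anode.
The standard potential is −0.25 − (−0.76) = +0.51 V and the balanced reaction transfers n = 2 electrons.
For the overall reaction Ni²⁺(aq) + Zn(s) → Ni(s) + Zn²⁺(aq), Q = [Zn²⁺(aq)] / [Ni²⁺(aq)] = 0.00362, giving log Q = −2.441.
Applying E = E° − (RT ln10/nF)·log Q gives +0.51 − (0.0592/2)(−2.441) = +0.582 V.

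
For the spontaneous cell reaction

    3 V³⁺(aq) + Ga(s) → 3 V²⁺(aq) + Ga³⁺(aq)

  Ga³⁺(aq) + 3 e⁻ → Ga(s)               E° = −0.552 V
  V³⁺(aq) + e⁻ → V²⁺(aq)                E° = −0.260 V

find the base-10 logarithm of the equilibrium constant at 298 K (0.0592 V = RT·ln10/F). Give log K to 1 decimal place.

The V³⁺/V²⁺ couple is reduced (cathode); E°cell = −0.260 − (−0.552) = +0.292 V with n = 3.
At equilibrium E = 0, so log K = nE°cell / 0.0592 = (3)(+0.292) / 0.0592 = 14.8.

log K = 14.8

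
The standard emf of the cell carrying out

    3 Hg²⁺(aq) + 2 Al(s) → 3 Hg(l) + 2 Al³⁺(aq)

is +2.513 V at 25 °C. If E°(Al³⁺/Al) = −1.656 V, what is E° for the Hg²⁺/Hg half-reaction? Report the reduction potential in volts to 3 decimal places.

+0.857 V

In the reaction as written the Hg²⁺/Hg couple is reduced (cathode) and Al³⁺/Al is oxidized (anode), so E°cell = E°(Hg²⁺/Hg) − E°(Al³⁺/Al).
E°(Hg²⁺/Hg) = E°cell + E°(anode) = +2.513 + (−1.656) = +0.857 V.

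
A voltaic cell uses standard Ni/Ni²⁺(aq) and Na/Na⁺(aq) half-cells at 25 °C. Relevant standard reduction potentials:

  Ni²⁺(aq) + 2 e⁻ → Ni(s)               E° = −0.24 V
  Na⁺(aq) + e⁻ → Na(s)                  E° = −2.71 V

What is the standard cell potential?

+2.47 V

The Ni²⁺/Ni couple has the higher E°, so Ni ion is reduced (cathode) and Na is oxidized (anode).
E°cell = E°(cathode) − E°(anode) = −0.24 − (−2.71) = +2.47 V.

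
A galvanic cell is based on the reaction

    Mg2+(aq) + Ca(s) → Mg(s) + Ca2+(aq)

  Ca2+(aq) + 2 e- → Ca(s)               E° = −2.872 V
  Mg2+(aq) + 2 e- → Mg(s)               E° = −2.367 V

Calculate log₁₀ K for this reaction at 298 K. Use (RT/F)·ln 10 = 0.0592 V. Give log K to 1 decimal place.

log K = 17.1

The Mg²⁺/Mg couple is reduced (cathode); E°cell = −2.367 − (−2.872) = +0.505 V with n = 2.
At equilibrium E = 0, so log K = nE°cell / 0.0592 = (2)(+0.505) / 0.0592 = 17.1.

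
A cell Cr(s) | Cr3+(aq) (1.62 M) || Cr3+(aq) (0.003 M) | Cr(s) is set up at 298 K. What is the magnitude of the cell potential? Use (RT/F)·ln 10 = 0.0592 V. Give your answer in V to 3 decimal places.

0.054 V

For a concentration cell E°cell = 0, since both electrodes use the same couple.
The compartment with the higher Cr3+(aq) concentration (1.62 M) acts as the cathode; ions are reduced there and produced at the dilute (0.003 M) anode.
With n = 3, Ecell = −(0.0592/3)·log([dilute]/[conc]) = −(0.0592/3)·log(0.003/1.62) = +0.054 V.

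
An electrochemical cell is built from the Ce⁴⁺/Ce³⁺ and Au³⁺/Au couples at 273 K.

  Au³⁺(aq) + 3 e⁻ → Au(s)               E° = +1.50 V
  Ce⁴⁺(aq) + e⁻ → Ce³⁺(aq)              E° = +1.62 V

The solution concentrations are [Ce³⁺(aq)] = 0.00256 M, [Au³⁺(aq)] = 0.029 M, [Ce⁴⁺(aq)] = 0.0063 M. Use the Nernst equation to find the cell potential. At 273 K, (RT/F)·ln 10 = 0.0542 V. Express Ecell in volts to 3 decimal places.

+0.169 V

The Ce⁴⁺/Ce³⁺ couple has the more positive E°, so it is the cathode; Au³⁺/Au is the anode.
E°cell = E°cat − E°an = +1.62 − (+1.50) = +0.12 V; n = 3.
The balanced reaction is 3 Ce⁴⁺(aq) + Au(s) → 3 Ce³⁺(aq) + Au³⁺(aq), so Q = ([Ce³⁺(aq)]^3·[Au³⁺(aq)]) / [Ce⁴⁺(aq)]^3 = 0.00195 and log Q = −2.711.
E = E° − (0.0542/n)·log Q = +0.12 − (0.0542/3)(−2.711) = +0.169 V.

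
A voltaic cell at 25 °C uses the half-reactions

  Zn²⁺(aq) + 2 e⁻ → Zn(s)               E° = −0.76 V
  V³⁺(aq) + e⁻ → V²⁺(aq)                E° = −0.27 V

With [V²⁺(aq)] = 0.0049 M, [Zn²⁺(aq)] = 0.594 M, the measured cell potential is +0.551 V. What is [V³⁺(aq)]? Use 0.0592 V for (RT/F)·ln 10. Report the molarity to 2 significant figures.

The V³⁺/V²⁺ couple has the larger reduction potential, so it is the cathode: E°cell = −0.27 − (−0.76) = +0.49 V and n = 2.
Rearranging E = E° − (0.0592/n)·log Q gives log Q = 2(+0.49 − (+0.551))/0.0592 = −2.061.
Balancing electrons gives 2 V³⁺(aq) + Zn(s) → 2 V²⁺(aq) + Zn²⁺(aq); thus Q = ([V²⁺(aq)]^2·[Zn²⁺(aq)]) / [V³⁺(aq)]^2.
Substituting the known concentrations and solving, log [V³⁺(aq)] = −1.392 and [V³⁺(aq)] = 0.041 M.

0.041 M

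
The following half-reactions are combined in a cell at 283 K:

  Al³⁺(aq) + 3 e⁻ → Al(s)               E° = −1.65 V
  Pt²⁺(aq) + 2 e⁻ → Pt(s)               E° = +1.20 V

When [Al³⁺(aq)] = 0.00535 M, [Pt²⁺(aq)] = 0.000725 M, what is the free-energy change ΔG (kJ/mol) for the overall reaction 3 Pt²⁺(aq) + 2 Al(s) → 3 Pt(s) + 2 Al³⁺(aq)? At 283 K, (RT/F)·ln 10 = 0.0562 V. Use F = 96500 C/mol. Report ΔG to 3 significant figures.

E°cell = +1.20 − (−1.65) = +2.85 V; the balanced reaction transfers n = 6 electrons.
Q = [Al³⁺(aq)]^2 / [Pt²⁺(aq)]^3 = 7.51×10^4, so log Q = 4.876 and E = +2.85 − (0.0562/6)(4.876) = +2.8043 V.
Then ΔG = −nFE = −6 × 96500 × +2.8043 J/mol = −1620 kJ/mol.

−1620 kJ/mol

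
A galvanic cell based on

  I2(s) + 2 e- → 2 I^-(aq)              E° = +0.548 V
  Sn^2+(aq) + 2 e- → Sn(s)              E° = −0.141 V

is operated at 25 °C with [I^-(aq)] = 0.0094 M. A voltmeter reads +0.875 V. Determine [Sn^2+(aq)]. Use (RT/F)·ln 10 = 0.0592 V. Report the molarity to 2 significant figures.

0.0059 M

I₂/I⁻ is the cathode (higher E°); E°cell = +0.548 − (−0.141) = +0.689 V with n = 2.
Rearranging E = E° − (0.0592/n)·log Q gives log Q = 2(+0.689 − (+0.875))/0.0592 = −6.284.
For I2(s) + Sn(s) → 2 I^-(aq) + Sn^2+(aq), the reaction quotient is Q = [I^-(aq)]^2·[Sn^2+(aq)].
Solving for the unknown gives log [Sn^2+(aq)] = −2.230, so [Sn^2+(aq)] ≈ 0.0059 M.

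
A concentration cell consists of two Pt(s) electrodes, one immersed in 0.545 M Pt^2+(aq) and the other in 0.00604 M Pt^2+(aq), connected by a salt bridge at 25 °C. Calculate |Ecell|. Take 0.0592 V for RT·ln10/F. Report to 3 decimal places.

For a concentration cell E°cell = 0, since both electrodes use the same couple.
The compartment with the higher Pt^2+(aq) concentration (0.545 M) acts as the cathode; ions are reduced there and produced at the dilute (0.00604 M) anode.
With n = 2, Ecell = −(0.0592/2)·log([dilute]/[conc]) = −(0.0592/2)·log(0.00604/0.545) = +0.058 V.

0.058 V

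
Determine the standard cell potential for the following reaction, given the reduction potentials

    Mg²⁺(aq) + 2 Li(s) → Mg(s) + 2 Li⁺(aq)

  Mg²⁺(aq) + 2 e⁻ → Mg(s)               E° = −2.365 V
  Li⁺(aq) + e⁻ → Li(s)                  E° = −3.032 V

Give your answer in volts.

In the reaction as written, Mg²⁺(aq) is reduced (cathode) and Li⁺(aq) is produced by oxidation at the anode.
E°cell = E°(cathode) − E°(anode) = −2.365 − (−3.032) = +0.667 V.

+0.667 V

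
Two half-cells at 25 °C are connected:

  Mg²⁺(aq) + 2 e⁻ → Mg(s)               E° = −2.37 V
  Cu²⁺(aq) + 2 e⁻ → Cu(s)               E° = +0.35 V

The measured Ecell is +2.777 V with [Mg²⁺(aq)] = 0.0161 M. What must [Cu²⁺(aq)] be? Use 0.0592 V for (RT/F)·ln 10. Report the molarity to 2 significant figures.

1.4 M

The Cu²⁺/Cu couple has the larger reduction potential, so it is the cathode: E°cell = +0.35 − (−2.37) = +2.72 V and n = 2.
Since E = E° − (0.0592/n)·log Q, log Q = n(E° − E)/0.0592 = −1.926.
Balancing electrons gives Cu²⁺(aq) + Mg(s) → Cu(s) + Mg²⁺(aq); thus Q = [Mg²⁺(aq)] / [Cu²⁺(aq)].
Isolating [Cu²⁺(aq)] in Q = 10^{−1.926} yields log [Cu²⁺(aq)] = 0.133, i.e. 1.4 M.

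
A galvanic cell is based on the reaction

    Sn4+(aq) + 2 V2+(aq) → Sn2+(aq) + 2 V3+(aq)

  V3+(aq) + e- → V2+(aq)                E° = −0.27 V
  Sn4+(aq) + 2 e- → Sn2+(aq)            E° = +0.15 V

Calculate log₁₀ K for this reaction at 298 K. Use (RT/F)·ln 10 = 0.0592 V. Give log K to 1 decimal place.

log K = 14.2

The Sn⁴⁺/Sn²⁺ couple is reduced (cathode); E°cell = +0.15 − (−0.27) = +0.42 V with n = 2.
At equilibrium E = 0, so log K = nE°cell / 0.0592 = (2)(+0.42) / 0.0592 = 14.2.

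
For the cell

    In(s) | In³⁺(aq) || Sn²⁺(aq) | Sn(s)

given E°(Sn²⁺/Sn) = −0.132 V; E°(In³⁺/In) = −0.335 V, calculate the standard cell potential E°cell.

+0.203 V

By convention the left-hand electrode in cell notation is the anode (oxidation) and the right-hand electrode is the cathode (reduction).
E°cell = E°(right) − E°(left) = −0.132 − (−0.335) = +0.203 V.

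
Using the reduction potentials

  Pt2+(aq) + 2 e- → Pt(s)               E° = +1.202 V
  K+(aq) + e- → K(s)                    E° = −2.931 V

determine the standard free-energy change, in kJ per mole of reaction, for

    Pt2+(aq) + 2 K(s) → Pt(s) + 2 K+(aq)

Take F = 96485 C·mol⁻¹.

−798 kJ/mol

In the reaction as written Pt2+(aq) is reduced, so the Pt²⁺/Pt couple is the cathode and K⁺/K is the anode.
E°cell = +1.202 − (−2.931) = +4.133 V; balancing electrons gives n = 2.
ΔG° = −nFE°cell = −(2)(96485)(+4.133) J/mol = −798 kJ/mol.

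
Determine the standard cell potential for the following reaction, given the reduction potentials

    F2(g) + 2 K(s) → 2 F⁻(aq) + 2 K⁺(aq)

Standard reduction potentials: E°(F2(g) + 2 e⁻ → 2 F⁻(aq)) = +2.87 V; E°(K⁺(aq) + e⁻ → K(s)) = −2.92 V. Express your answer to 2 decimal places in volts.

F2(g) gains electrons, so the F₂/F⁻ couple is the cathode; the K⁺/K couple is the anode.
E°cell = E°(cathode) − E°(anode) = +2.87 − (−2.92) = +5.79 V.

+5.79 V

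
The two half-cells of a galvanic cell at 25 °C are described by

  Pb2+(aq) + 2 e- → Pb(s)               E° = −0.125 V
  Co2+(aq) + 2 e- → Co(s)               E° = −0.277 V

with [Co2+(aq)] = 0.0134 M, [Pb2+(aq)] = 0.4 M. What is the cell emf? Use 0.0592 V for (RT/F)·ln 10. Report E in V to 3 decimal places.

+0.196 V

Since E°(Pb²⁺/Pb) > E°(Co²⁺/Co), Pb²⁺/Pb serves as the cathode.
E°cell = E°cat − E°an = −0.125 − (−0.277) = +0.152 V; n = 2.
The balanced reaction is Pb2+(aq) + Co(s) → Pb(s) + Co2+(aq), so Q = [Co2+(aq)] / [Pb2+(aq)] = 0.0335 and log Q = −1.475.
Applying E = E° − (RT ln10/nF)·log Q gives +0.152 − (0.0592/2)(−1.475) = +0.196 V.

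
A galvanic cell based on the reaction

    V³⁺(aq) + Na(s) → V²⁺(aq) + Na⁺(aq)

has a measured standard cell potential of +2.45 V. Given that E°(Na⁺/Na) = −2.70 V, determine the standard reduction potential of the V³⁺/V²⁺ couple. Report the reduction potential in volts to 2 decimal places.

−0.25 V

In the reaction as written the V³⁺/V²⁺ couple is reduced (cathode) and Na⁺/Na is oxidized (anode), so E°cell = E°(V³⁺/V²⁺) − E°(Na⁺/Na).
E°(V³⁺/V²⁺) = E°cell + E°(anode) = +2.45 + (−2.70) = −0.25 V.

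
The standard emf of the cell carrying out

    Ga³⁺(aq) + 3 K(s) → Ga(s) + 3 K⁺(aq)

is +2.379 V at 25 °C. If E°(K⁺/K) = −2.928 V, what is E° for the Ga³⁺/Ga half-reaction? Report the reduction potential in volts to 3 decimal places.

In the reaction as written the Ga³⁺/Ga couple is reduced (cathode) and K⁺/K is oxidized (anode), so E°cell = E°(Ga³⁺/Ga) − E°(K⁺/K).
E°(Ga³⁺/Ga) = E°cell + E°(anode) = +2.379 + (−2.928) = −0.549 V.

−0.549 V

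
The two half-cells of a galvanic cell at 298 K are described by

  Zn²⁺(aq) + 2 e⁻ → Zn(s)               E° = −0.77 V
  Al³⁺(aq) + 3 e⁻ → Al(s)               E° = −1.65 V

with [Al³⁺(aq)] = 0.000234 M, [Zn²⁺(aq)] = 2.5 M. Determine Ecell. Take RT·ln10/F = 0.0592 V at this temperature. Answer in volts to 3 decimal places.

+0.963 V

Since E°(Zn²⁺/Zn) > E°(Al³⁺/Al), Zn²⁺/Zn serves as the cathode.
E°cell = E°cat − E°an = −0.77 − (−1.65) = +0.88 V; n = 6.
For the overall reaction 3 Zn²⁺(aq) + 2 Al(s) → 3 Zn(s) + 2 Al³⁺(aq), Q = [Al³⁺(aq)]^2 / [Zn²⁺(aq)]^3 = 3.5×10^−9, giving log Q = −8.455.
Applying E = E° − (RT ln10/nF)·log Q gives +0.88 − (0.0592/6)(−8.455) = +0.963 V.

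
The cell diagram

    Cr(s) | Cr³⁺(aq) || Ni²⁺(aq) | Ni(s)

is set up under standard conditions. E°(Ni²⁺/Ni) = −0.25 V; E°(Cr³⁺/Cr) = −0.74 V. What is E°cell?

+0.49 V

By convention the left-hand electrode in cell notation is the anode (oxidation) and the right-hand electrode is the cathode (reduction).
E°cell = E°(right) − E°(left) = −0.25 − (−0.74) = +0.49 V.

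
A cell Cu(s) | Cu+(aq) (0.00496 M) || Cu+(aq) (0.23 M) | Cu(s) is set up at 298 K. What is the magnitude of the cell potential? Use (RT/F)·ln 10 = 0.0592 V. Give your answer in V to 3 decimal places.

For a concentration cell E°cell = 0, since both electrodes use the same couple.
The compartment with the higher Cu+(aq) concentration (0.23 M) acts as the cathode; ions are reduced there and produced at the dilute (0.00496 M) anode.
With n = 1, Ecell = −(0.0592/1)·log([dilute]/[conc]) = −(0.0592/1)·log(0.00496/0.23) = +0.099 V.

0.099 V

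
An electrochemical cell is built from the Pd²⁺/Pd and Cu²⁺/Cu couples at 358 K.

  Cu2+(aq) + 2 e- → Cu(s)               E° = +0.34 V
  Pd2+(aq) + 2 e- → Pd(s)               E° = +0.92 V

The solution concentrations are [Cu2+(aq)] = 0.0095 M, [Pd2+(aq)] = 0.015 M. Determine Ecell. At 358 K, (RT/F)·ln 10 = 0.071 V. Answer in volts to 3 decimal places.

+0.587 V

The Pd²⁺/Pd couple has the more positive E°, so it is the cathode; Cu²⁺/Cu is the anode.
The standard potential is +0.92 − (+0.34) = +0.58 V and the balanced reaction transfers n = 2 electrons.
For the overall reaction Pd2+(aq) + Cu(s) → Pd(s) + Cu2+(aq), Q = [Cu2+(aq)] / [Pd2+(aq)] = 0.633, giving log Q = −0.198.
E = E° − (0.071/n)·log Q = +0.58 − (0.071/2)(−0.198) = +0.587 V.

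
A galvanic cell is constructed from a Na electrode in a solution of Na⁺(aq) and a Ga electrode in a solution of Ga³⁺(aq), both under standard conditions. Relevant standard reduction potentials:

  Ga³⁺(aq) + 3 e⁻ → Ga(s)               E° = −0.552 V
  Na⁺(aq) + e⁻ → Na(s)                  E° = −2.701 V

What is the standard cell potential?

The Ga³⁺/Ga couple has the higher E°, so Ga ion is reduced (cathode) and Na is oxidized (anode).
E°cell = E°(cathode) − E°(anode) = −0.552 − (−2.701) = +2.149 V.

+2.149 V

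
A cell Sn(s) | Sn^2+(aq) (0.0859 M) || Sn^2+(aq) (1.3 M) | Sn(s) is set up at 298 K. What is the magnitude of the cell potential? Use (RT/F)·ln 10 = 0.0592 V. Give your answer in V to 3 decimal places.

0.035 V

For a concentration cell E°cell = 0, since both electrodes use the same couple.
The compartment with the higher Sn^2+(aq) concentration (1.3 M) acts as the cathode; ions are reduced there and produced at the dilute (0.0859 M) anode.
With n = 2, Ecell = −(0.0592/2)·log([dilute]/[conc]) = −(0.0592/2)·log(0.0859/1.3) = +0.035 V.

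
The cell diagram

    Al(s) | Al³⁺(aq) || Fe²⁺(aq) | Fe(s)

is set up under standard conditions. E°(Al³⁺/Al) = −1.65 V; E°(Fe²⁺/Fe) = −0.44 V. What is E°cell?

+1.21 V

By convention the left-hand electrode in cell notation is the anode (oxidation) and the right-hand electrode is the cathode (reduction).
E°cell = E°(right) − E°(left) = −0.44 − (−1.65) = +1.21 V.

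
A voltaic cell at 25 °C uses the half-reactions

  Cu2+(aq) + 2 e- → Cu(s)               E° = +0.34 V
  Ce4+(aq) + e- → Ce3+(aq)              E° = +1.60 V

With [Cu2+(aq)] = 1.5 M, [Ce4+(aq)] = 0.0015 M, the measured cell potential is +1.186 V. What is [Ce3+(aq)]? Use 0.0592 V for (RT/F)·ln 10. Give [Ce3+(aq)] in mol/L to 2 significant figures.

0.022 M

Ce⁴⁺/Ce³⁺ is the cathode (higher E°); E°cell = +1.60 − (+0.34) = +1.26 V with n = 2.
Rearranging E = E° − (0.0592/n)·log Q gives log Q = 2(+1.26 − (+1.186))/0.0592 = 2.500.
The balanced reaction is 2 Ce4+(aq) + Cu(s) → 2 Ce3+(aq) + Cu2+(aq), so Q = ([Ce3+(aq)]^2·[Cu2+(aq)]) / [Ce4+(aq)]^2.
Solving for the unknown gives log [Ce3+(aq)] = −1.662, so [Ce3+(aq)] ≈ 0.022 M.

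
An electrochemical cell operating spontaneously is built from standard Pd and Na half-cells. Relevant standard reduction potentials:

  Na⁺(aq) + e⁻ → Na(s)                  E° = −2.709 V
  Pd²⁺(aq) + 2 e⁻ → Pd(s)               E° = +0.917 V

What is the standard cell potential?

+3.626 V

The Pd²⁺/Pd couple has the higher E°, so Pd ion is reduced (cathode) and Na is oxidized (anode).
E°cell = E°(cathode) − E°(anode) = +0.917 − (−2.709) = +3.626 V.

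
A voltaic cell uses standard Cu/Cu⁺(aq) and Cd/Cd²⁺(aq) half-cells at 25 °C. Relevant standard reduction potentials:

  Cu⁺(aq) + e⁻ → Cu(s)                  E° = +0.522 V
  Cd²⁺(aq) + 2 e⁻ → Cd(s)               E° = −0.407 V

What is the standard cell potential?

Of the two couples in this cell, the one with the more positive reduction potential is reduced at the cathode: here that is Cu⁺/Cu (+0.522 V); Cd²⁺/Cd (−0.407 V) is the anode.
E°cell = E°(cathode) − E°(anode) = +0.522 − (−0.407) = +0.929 V.

+0.929 V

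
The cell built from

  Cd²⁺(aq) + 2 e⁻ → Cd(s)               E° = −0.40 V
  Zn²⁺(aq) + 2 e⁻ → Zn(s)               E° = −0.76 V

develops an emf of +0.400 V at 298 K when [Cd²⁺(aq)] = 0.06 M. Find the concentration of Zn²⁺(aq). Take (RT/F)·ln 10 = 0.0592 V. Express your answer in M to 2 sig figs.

0.0027 M

Cd²⁺/Cd is the cathode (higher E°); E°cell = −0.40 − (−0.76) = +0.36 V with n = 2.
Since E = E° − (0.0592/n)·log Q, log Q = n(E° − E)/0.0592 = −1.351.
For Cd²⁺(aq) + Zn(s) → Cd(s) + Zn²⁺(aq), the reaction quotient is Q = [Zn²⁺(aq)] / [Cd²⁺(aq)].
Isolating [Zn²⁺(aq)] in Q = 10^{−1.351} yields log [Zn²⁺(aq)] = −2.573, i.e. 0.0027 M.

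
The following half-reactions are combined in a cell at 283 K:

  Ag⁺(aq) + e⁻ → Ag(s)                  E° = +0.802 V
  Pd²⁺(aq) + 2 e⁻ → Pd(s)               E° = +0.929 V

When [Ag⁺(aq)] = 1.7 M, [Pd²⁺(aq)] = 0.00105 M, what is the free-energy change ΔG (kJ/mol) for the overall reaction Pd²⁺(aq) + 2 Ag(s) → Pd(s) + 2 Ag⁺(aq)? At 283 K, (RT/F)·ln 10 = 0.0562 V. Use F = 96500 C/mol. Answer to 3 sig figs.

−5.85 kJ/mol

With Pd²⁺/Pd reduced at the cathode, E°cell = +0.929 − (+0.802) = +0.127 V and n = 2.
Here Q = [Ag⁺(aq)]^2 / [Pd²⁺(aq)] = 2.75×10^3 (log Q = 3.440), giving E = +0.127 − (0.0562/2)·(3.440) = +0.0303 V.
Then ΔG = −nFE = −2 × 96500 × +0.0303 J/mol = −5.85 kJ/mol.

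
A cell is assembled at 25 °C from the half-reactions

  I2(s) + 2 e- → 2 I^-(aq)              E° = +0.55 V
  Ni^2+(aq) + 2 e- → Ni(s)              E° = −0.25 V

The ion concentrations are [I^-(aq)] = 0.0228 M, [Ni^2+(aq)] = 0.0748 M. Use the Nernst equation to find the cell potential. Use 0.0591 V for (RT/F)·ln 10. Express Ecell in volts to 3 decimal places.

+0.930 V

The I₂/I⁻ couple has the more positive E°, so it is the cathode; Ni²⁺/Ni is the anode.
The standard potential is +0.55 − (−0.25) = +0.80 V and the balanced reaction transfers n = 2 electrons.
Balancing gives I2(s) + Ni(s) → 2 I^-(aq) + Ni^2+(aq); hence Q = [I^-(aq)]^2·[Ni^2+(aq)] = 3.89×10^−5 (log Q = −4.410).
By the Nernst equation, E = +0.80 − (0.0591/2)·(−4.410) = +0.930 V.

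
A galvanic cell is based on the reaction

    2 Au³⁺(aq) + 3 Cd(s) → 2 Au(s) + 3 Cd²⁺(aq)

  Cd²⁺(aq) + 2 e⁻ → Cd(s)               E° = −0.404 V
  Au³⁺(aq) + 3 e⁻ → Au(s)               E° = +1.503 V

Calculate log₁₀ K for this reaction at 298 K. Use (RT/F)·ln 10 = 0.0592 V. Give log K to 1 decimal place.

The Au³⁺/Au couple is reduced (cathode); E°cell = +1.503 − (−0.404) = +1.907 V with n = 6.
At equilibrium E = 0, so log K = nE°cell / 0.0592 = (6)(+1.907) / 0.0592 = 193.3.

log K = 193.3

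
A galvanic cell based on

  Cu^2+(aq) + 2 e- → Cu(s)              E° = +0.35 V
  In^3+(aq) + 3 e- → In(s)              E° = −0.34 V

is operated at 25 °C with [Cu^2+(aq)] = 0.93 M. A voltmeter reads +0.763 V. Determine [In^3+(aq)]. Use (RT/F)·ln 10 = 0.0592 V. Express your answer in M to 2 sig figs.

0.00018 M

The Cu²⁺/Cu couple has the larger reduction potential, so it is the cathode: E°cell = +0.35 − (−0.34) = +0.69 V and n = 6.
From the Nernst equation, log Q = n(E° − E)/0.0592 = 6·(+0.69 − (+0.763))/0.0592 = −7.399.
Balancing electrons gives 3 Cu^2+(aq) + 2 In(s) → 3 Cu(s) + 2 In^3+(aq); thus Q = [In^3+(aq)]^2 / [Cu^2+(aq)]^3.
Isolating [In^3+(aq)] in Q = 10^{−7.399} yields log [In^3+(aq)] = −3.747, i.e. 0.00018 M.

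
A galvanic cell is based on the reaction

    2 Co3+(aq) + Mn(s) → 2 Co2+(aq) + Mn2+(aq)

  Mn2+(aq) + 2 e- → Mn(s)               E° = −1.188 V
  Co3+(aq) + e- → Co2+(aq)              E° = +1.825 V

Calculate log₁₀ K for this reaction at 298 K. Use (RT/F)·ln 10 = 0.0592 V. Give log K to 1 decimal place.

log K = 101.8

The Co³⁺/Co²⁺ couple is reduced (cathode); E°cell = +1.825 − (−1.188) = +3.013 V with n = 2.
At equilibrium E = 0, so log K = nE°cell / 0.0592 = (2)(+3.013) / 0.0592 = 101.8.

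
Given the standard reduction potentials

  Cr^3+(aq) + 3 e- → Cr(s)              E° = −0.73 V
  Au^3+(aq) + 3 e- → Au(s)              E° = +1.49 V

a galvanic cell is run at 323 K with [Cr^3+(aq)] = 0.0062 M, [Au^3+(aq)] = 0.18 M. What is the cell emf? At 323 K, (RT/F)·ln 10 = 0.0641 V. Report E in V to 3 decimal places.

Au³⁺/Au is reduced (cathode, E° = +1.49 V) and Cr³⁺/Cr is oxidized (anode).
E°cell = +1.49 − (−0.73) = +2.22 V, with n = 3 electrons transferred.
The balanced reaction is Au^3+(aq) + Cr(s) → Au(s) + Cr^3+(aq), so Q = [Cr^3+(aq)] / [Au^3+(aq)] = 0.0344 and log Q = −1.463.
By the Nernst equation, E = +2.22 − (0.0641/3)·(−1.463) = +2.251 V.

+2.251 V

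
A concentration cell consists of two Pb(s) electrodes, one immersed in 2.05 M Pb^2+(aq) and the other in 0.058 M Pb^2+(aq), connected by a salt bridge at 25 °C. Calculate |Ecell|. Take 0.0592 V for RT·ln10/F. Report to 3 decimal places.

0.046 V

For a concentration cell E°cell = 0, since both electrodes use the same couple.
The compartment with the higher Pb^2+(aq) concentration (2.05 M) acts as the cathode; ions are reduced there and produced at the dilute (0.058 M) anode.
With n = 2, Ecell = −(0.0592/2)·log([dilute]/[conc]) = −(0.0592/2)·log(0.058/2.05) = +0.046 V.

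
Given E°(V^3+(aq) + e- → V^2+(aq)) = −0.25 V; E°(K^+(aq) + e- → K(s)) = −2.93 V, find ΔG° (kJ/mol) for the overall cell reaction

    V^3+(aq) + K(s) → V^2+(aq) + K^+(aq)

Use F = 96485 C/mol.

In the reaction as written V^3+(aq) is reduced, so the V³⁺/V²⁺ couple is the cathode and K⁺/K is the anode.
E°cell = −0.25 − (−2.93) = +2.68 V; balancing electrons gives n = 1.
ΔG° = −nFE°cell = −(1)(96485)(+2.68) J/mol = −259 kJ/mol.

−259 kJ/mol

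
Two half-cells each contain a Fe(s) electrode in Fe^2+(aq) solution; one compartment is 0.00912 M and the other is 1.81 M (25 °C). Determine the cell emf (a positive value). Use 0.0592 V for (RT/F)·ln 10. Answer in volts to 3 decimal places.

For a concentration cell E°cell = 0, since both electrodes use the same couple.
The compartment with the higher Fe^2+(aq) concentration (1.81 M) acts as the cathode; ions are reduced there and produced at the dilute (0.00912 M) anode.
With n = 2, Ecell = −(0.0592/2)·log([dilute]/[conc]) = −(0.0592/2)·log(0.00912/1.81) = +0.068 V.

0.068 V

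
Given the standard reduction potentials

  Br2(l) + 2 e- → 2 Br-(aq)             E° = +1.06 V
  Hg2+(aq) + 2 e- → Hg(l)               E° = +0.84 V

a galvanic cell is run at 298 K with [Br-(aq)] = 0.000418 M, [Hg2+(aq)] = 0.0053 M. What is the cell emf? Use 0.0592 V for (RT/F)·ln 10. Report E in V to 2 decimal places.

+0.49 V

The Br₂/Br⁻ couple has the more positive E°, so it is the cathode; Hg²⁺/Hg is the anode.
The standard potential is +1.06 − (+0.84) = +0.22 V and the balanced reaction transfers n = 2 electrons.
The balanced reaction is Br2(l) + Hg(l) → 2 Br-(aq) + Hg2+(aq), so Q = [Br-(aq)]^2·[Hg2+(aq)] = 9.26×10^−10 and log Q = −9.033.
E = E° − (0.0592/n)·log Q = +0.22 − (0.0592/2)(−9.033) = +0.49 V.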